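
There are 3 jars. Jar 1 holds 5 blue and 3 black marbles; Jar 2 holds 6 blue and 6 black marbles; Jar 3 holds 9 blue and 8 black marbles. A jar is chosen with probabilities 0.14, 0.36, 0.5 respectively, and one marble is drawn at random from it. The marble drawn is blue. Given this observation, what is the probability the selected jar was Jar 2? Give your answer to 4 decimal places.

Posterior probability ≈ 0.3382

P(blue|Jar 1) = 0.625; P(blue|Jar 2) = 0.5; P(blue|Jar 3) = 0.5294.
Prior × likelihood for each source: 0.14·0.625=0.08750, 0.36·0.5=0.1800, 0.5·0.5294=0.2647. Summing gives P(blue) = 0.53221.
P(Jar 2 | blue) = 0.1800 / 0.53221 = 0.3382.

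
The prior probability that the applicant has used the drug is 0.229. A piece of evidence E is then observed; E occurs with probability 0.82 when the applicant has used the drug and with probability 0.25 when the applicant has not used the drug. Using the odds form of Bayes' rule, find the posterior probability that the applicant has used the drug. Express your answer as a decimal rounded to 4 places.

Prior odds = 0.229/(1−0.229) = 0.29702.
Likelihood ratio for E = 0.82/0.25 = 3.2800.
Posterior odds = prior odds × LR = 0.97422.
Posterior probability = odds/(1+odds) = 0.97422/1.9742 = 0.4935.

Posterior probability ≈ 0.4935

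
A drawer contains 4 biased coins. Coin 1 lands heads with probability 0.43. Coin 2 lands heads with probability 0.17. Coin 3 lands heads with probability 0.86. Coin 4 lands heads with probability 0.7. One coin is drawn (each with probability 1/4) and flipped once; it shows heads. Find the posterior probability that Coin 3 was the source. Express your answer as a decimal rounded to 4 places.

Posterior probability ≈ 0.3981

P(heads|C1) = 0.43; P(heads|C2) = 0.17; P(heads|C3) = 0.86; P(heads|C4) = 0.7.
Prior × likelihood for each source: 0.25·0.43=0.1075, 0.25·0.17=0.04250, 0.25·0.86=0.2150, 0.25·0.7=0.1750. Summing gives P(heads) = 0.54000.
P(Coin 3 | heads) = 0.2150 / 0.54000 = 0.3981.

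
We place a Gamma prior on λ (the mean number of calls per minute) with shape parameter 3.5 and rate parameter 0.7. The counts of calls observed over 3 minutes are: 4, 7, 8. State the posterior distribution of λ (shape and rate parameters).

The Poisson likelihood adds the total count to the shape and the number of exposure periods to the rate. Here ∑xᵢ = 19 and n = 3, so shape 3.5→22.5 and rate 0.7→3.7.

Posterior: Gamma(shape=22.5, rate=3.7)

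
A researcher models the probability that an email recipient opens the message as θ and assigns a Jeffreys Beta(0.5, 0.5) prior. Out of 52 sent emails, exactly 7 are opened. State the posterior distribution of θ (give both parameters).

Observing 7 successes and 45 failures updates Beta(0.5, 0.5) by adding the success and failure counts to the two shape parameters: α = 0.5+7 = 7.5, β = 0.5+45 = 45.5.

Posterior: Beta(7.5, 45.5)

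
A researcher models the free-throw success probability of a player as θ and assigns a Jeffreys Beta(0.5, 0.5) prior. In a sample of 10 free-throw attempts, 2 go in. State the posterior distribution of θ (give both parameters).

The binomial likelihood is conjugate to the Beta prior: with 2 successes and 8 failures, the posterior is Beta(0.5+2, 0.5+8) = Beta(2.5, 8.5).

Posterior: Beta(2.5, 8.5)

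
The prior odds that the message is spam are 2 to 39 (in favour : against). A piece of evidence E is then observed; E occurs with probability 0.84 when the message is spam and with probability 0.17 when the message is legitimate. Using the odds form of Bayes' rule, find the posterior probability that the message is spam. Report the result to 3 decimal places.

Prior odds = 2/39 = 0.051282. In log-odds, ln(0.051282) = -2.9704.
Add log likelihood ratio: ln(4.9412) = 1.5976.
Posterior log-odds = -1.3728, so posterior odds = exp(-1.3728) = 0.25339. Converting, P(H|E) = 0.25339/1.2534 = 0.202.

Posterior probability ≈ 0.202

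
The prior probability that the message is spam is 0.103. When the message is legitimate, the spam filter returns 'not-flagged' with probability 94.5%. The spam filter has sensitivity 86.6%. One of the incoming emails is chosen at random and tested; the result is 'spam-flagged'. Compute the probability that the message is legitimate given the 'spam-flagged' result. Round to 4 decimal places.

P(¬H | E) ≈ 0.3561

Let H be the event that the message is spam. P(H) = 0.103, so P(¬H) = 0.897. With E the 'spam-flagged' result, P(E|H) = 0.866 and P(E|¬H) = 0.055.
P(E) = 0.866·0.103 + 0.055·0.897 = 0.089198 + 0.049335 = 0.13853.
By Bayes' theorem, P(H|E) = 0.089198 / 0.13853 = 0.6439. Hence P(¬H|E) = 1 − 0.6439 = 0.3561.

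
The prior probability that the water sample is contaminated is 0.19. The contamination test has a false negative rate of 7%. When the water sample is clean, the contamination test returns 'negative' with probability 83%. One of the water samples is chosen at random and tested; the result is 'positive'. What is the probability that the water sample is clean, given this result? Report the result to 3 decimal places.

Write H for 'the water sample is contaminated'. Prior odds H:¬H = 0.19/0.81 = 0.23457. For the 'positive' outcome, the likelihood ratio is 0.93/0.17 = 5.4706.
Posterior odds = 0.23457 × 5.4706 = 1.2832, so P(H|E) = 1.2832/(1+1.2832) = 0.562. Then P(¬H|E) = 1 − 0.562 = 0.438.

P(¬H | E) ≈ 0.438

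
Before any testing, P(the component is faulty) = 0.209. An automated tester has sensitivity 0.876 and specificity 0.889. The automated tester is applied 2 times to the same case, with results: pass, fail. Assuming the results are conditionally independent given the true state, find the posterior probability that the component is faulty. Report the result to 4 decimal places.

Posterior P(H) ≈ 0.2253

With H the event that the component is faulty, the joint likelihood of the observed sequence is P(data|H) = 0.124·0.876 = 0.10862 and P(data|¬H) = 0.889·0.111 = 0.098679.
Bayes: P(H|data) = 0.209·0.10862 / (0.209·0.10862 + 0.791·0.098679) = 0.022702/0.10076 = 0.2253.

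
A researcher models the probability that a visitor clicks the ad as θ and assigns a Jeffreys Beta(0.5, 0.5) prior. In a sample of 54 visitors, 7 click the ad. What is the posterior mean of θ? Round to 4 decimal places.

The binomial likelihood is conjugate to the Beta prior: with 7 successes and 47 failures, the posterior is Beta(0.5+7, 0.5+47) = Beta(7.5, 47.5).
E[θ | data] = 7.5/(7.5+47.5) = 0.1364.

Posterior mean ≈ 0.1364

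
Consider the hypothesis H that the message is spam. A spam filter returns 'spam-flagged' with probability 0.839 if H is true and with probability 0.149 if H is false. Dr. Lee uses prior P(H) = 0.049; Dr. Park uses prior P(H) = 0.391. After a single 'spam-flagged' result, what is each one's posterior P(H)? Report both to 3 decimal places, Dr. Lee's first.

P('+'|H) = 0.839, P('+'|¬H) = 0.149.
Dr. Lee: numerator 0.839·0.049 = 0.041111; evidence = 0.041111+0.149·0.951 = 0.18281; posterior = 0.225.
Dr. Park: numerator 0.839·0.391 = 0.32805; evidence = 0.32805+0.149·0.609 = 0.41879; posterior = 0.783.

Dr. Lee: 0.225; Dr. Park: 0.783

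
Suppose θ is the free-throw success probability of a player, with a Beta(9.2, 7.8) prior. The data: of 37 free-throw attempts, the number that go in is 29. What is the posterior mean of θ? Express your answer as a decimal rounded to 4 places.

The binomial likelihood is conjugate to the Beta prior: with 29 successes and 8 failures, the posterior is Beta(9.2+29, 7.8+8) = Beta(38.2, 15.8).
Posterior mean = α/(α+β) = 38.2/54 = 0.7074.

Posterior mean ≈ 0.7074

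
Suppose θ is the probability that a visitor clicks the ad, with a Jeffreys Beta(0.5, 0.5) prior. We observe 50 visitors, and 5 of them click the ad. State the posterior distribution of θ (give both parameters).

Observing 5 successes and 45 failures updates Beta(0.5, 0.5) by adding the success and failure counts to the two shape parameters: α = 0.5+5 = 5.5, β = 0.5+45 = 45.5.

Posterior: Beta(5.5, 45.5)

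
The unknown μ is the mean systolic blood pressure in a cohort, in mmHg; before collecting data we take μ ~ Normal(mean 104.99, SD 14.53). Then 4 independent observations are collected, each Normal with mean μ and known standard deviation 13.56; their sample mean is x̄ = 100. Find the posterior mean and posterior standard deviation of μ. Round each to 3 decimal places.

Prior precision 1/τ₀² = 1/14.53² = 0.00473662; data precision n/σ² = 4/13.56² = 0.0217541.
Posterior precision = 0.00473662 + 0.0217541 = 0.0264907, giving posterior SD = 1/√0.0264907 = 6.144.
Posterior mean = (0.00473662·104.99 + 0.0217541·100) / 0.0264907 = 100.892.

Posterior mean ≈ 100.892; posterior SD ≈ 6.144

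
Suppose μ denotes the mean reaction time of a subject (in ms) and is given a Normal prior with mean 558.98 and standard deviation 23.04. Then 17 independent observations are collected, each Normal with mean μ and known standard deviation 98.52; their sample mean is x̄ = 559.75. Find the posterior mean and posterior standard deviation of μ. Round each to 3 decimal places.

Posterior mean ≈ 559.351; posterior SD ≈ 16.586

With known σ, the Normal prior is conjugate. Weight on the data is w = (n/σ²)/(n/σ² + 1/τ₀²) = 0.00175146/(0.00175146+0.00188380) = 0.48180.
Posterior mean = w·x̄ + (1−w)·μ₀ = 0.48180·559.75 + 0.51820·558.98 = 559.351. Posterior variance = 1/(0.00175146+0.00188380) = 275.083, so SD = 16.586.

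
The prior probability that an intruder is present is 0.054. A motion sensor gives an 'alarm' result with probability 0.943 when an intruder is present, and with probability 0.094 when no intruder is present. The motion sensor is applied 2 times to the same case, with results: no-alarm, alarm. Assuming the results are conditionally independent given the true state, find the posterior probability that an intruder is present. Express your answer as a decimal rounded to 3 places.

Posterior P(H) ≈ 0.035

Let H be the event that an intruder is present; start with P(H) = 0.054. P('alarm'|H) = 0.943, P('alarm'|¬H) = 0.094.
Update on result 1 ('no-alarm'): P(H) ← 0.057·0.0540 / (0.057·0.0540 + 0.906·0.9460) = 0.0030780/0.86015 = 0.0036.
Update on result 2 ('alarm'): P(H) ← 0.943·0.0036 / (0.943·0.0036 + 0.094·0.9964) = 0.0033745/0.097038 = 0.0348.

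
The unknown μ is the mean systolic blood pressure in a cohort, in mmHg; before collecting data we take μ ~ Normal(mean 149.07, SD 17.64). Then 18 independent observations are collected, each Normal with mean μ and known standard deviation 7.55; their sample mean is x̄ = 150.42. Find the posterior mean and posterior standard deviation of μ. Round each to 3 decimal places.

Posterior mean ≈ 150.406; posterior SD ≈ 1.771

Prior precision 1/τ₀² = 1/17.64² = 0.00321368; data precision n/σ² = 18/7.55² = 0.315776.
Posterior precision = 0.00321368 + 0.315776 = 0.318989, giving posterior SD = 1/√0.318989 = 1.771.
Posterior mean = (0.00321368·149.07 + 0.315776·150.42) / 0.318989 = 150.406.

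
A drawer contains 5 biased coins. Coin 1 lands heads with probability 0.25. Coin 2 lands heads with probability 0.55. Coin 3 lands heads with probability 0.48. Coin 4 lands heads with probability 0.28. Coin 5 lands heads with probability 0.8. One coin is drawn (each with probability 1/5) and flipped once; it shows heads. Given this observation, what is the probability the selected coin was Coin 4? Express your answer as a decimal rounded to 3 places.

Tabulate prior·likelihood by source: [1] prior 0.2, lik 0.25, product 0.05000; [2] prior 0.2, lik 0.55, product 0.1100; [3] prior 0.2, lik 0.48, product 0.09600; [4] prior 0.2, lik 0.28, product 0.05600; [5] prior 0.2, lik 0.8, product 0.1600.
Normalizing constant = 0.47200; the posterior for Coin 4 is its product over the sum, 0.05600/0.47200 = 0.119.

Posterior probability ≈ 0.119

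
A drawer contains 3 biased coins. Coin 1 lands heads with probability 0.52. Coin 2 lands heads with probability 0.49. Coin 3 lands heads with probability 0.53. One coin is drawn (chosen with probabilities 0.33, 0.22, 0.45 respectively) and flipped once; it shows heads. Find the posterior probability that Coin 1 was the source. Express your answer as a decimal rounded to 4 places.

Posterior probability ≈ 0.3313

Tabulate prior·likelihood by source: [1] prior 0.33, lik 0.52, product 0.1716; [2] prior 0.22, lik 0.49, product 0.1078; [3] prior 0.45, lik 0.53, product 0.2385.
Normalizing constant = 0.51790; the posterior for Coin 1 is its product over the sum, 0.1716/0.51790 = 0.3313.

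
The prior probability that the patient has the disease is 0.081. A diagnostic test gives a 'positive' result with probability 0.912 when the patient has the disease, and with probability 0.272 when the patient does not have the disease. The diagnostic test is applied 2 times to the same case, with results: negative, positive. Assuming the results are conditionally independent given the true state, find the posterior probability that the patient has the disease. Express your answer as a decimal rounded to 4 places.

With H the event that the patient has the disease, the joint likelihood of the observed sequence is P(data|H) = 0.088·0.912 = 0.080256 and P(data|¬H) = 0.728·0.272 = 0.19802.
Bayes: P(H|data) = 0.081·0.080256 / (0.081·0.080256 + 0.919·0.19802) = 0.0065007/0.18848 = 0.0345.

Posterior P(H) ≈ 0.0345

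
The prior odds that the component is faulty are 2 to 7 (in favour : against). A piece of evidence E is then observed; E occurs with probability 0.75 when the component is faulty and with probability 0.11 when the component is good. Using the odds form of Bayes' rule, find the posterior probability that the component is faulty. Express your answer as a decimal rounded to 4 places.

Prior odds = 2/7 = 0.28571.
Likelihood ratio for E = 0.75/0.11 = 6.8182.
Posterior odds = prior odds × LR = 1.9481.
Posterior probability = odds/(1+odds) = 1.9481/2.9481 = 0.6608.

Posterior probability ≈ 0.6608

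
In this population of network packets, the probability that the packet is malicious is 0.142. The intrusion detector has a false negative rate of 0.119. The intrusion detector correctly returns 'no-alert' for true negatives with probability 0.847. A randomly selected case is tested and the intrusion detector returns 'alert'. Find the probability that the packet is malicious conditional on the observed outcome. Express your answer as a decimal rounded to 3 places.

Let H be the event that the packet is malicious. P(H) = 0.142, so P(¬H) = 0.858. With E the 'alert' result, P(E|H) = 0.881 and P(E|¬H) = 0.153.
P(E) = 0.881·0.142 + 0.153·0.858 = 0.12510 + 0.13127 = 0.25638.
By Bayes' theorem, P(H|E) = 0.12510 / 0.25638 = 0.488.

P(H | E) ≈ 0.488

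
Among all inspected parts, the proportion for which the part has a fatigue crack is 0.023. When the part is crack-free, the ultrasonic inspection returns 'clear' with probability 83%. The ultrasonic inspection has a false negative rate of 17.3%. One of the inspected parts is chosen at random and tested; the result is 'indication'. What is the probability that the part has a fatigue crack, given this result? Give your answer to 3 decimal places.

Let H be the event that the part has a fatigue crack. P(H) = 0.023, so P(¬H) = 0.977. With E the 'indication' result, P(E|H) = 0.827 and P(E|¬H) = 0.17.
P(E) = 0.827·0.023 + 0.17·0.977 = 0.019021 + 0.16609 = 0.18511.
By Bayes' theorem, P(H|E) = 0.019021 / 0.18511 = 0.103.

P(H | E) ≈ 0.103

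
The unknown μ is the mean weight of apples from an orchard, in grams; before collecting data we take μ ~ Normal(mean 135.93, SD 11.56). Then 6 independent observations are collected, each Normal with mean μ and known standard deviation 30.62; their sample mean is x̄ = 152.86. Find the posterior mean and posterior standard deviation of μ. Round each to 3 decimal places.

Posterior mean ≈ 143.734; posterior SD ≈ 8.487

Prior precision 1/τ₀² = 1/11.56² = 0.00748315; data precision n/σ² = 6/30.62² = 0.00639942.
Posterior precision = 0.00748315 + 0.00639942 = 0.0138826, giving posterior SD = 1/√0.0138826 = 8.487.
Posterior mean = (0.00748315·135.93 + 0.00639942·152.86) / 0.0138826 = 143.734.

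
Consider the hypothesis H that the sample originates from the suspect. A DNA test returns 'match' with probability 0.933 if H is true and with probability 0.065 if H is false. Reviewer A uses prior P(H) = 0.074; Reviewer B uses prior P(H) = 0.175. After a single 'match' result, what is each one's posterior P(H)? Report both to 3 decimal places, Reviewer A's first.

P('+'|H) = 0.933, P('+'|¬H) = 0.065.
Reviewer A: numerator 0.933·0.074 = 0.069042; evidence = 0.069042+0.065·0.926 = 0.12923; posterior = 0.534.
Reviewer B: numerator 0.933·0.175 = 0.16328; evidence = 0.16328+0.065·0.825 = 0.21690; posterior = 0.753.

Reviewer A: 0.534; Reviewer B: 0.753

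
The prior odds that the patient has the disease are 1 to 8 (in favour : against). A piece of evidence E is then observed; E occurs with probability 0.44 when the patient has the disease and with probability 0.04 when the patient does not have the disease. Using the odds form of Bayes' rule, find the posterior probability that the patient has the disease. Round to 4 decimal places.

Posterior probability ≈ 0.5789

Prior odds = 1/8 = 0.12500.
Likelihood ratio for E = 0.44/0.04 = 11.000.
Posterior odds = prior odds × LR = 1.3750.
Posterior probability = odds/(1+odds) = 1.3750/2.3750 = 0.5789.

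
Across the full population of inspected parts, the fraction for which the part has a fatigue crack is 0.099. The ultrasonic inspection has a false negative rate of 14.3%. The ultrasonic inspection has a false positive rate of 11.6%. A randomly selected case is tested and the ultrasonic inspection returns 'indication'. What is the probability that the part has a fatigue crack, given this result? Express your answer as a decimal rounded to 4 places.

Let H be the event that the part has a fatigue crack. P(H) = 0.099, so P(¬H) = 0.901. With E the 'indication' result, P(E|H) = 0.857 and P(E|¬H) = 0.116.
P(E) = 0.857·0.099 + 0.116·0.901 = 0.084843 + 0.10452 = 0.18936.
By Bayes' theorem, P(H|E) = 0.084843 / 0.18936 = 0.4481.

P(H | E) ≈ 0.4481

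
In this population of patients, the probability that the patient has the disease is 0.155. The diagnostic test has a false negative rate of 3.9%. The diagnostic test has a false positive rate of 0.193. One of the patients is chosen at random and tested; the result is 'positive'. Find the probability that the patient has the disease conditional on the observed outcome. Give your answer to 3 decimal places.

Write H for 'the patient has the disease'. Prior odds H:¬H = 0.155/0.845 = 0.18343. For the 'positive' outcome, the likelihood ratio is 0.961/0.193 = 4.9793.
Posterior odds = 0.18343 × 4.9793 = 0.91336, so P(H|E) = 0.91336/(1+0.91336) = 0.477.

P(H | E) ≈ 0.477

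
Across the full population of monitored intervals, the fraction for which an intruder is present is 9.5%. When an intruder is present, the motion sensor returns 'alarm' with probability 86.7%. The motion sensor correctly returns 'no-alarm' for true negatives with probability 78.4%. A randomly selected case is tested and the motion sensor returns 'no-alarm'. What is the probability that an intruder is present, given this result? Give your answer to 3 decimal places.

P(H | E) ≈ 0.017

Write H for 'an intruder is present'. Prior odds H:¬H = 0.095/0.905 = 0.10497. For the 'no-alarm' outcome, the likelihood ratio is 0.133/0.784 = 0.16964.
Posterior odds = 0.10497 × 0.16964 = 0.017808, so P(H|E) = 0.017808/(1+0.017808) = 0.017.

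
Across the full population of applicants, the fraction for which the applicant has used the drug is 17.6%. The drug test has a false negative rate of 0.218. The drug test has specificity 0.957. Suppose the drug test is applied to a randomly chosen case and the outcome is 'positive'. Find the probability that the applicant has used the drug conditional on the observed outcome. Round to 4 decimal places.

P(H | E) ≈ 0.7953

Write H for 'the applicant has used the drug'. Prior odds H:¬H = 0.176/0.824 = 0.21359. For the 'positive' outcome, the likelihood ratio is 0.782/0.043 = 18.186.
Posterior odds = 0.21359 × 18.186 = 3.8844, so P(H|E) = 3.8844/(1+3.8844) = 0.7953.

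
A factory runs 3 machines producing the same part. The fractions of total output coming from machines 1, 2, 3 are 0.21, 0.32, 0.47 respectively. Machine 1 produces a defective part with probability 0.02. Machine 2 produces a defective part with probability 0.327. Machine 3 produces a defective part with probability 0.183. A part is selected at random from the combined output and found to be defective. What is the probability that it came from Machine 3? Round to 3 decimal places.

P(defective|M1) = 0.02; P(defective|M2) = 0.327; P(defective|M3) = 0.183.
Prior × likelihood for each source: 0.21·0.02=0.004200, 0.32·0.327=0.1046, 0.47·0.183=0.08601. Summing gives P(defective) = 0.19485.
P(Machine 3 | defective) = 0.08601 / 0.19485 = 0.441.

Posterior probability ≈ 0.441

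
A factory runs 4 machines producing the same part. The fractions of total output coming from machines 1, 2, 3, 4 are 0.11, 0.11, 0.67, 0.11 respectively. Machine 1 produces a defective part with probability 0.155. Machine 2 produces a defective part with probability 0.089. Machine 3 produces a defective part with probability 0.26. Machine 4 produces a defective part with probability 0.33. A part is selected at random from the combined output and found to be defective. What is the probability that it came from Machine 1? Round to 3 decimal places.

P(defective|M1) = 0.155; P(defective|M2) = 0.089; P(defective|M3) = 0.26; P(defective|M4) = 0.33.
Prior × likelihood for each source: 0.11·0.155=0.01705, 0.11·0.089=0.009790, 0.67·0.26=0.1742, 0.11·0.33=0.03630. Summing gives P(defective) = 0.23734.
P(Machine 1 | defective) = 0.01705 / 0.23734 = 0.072.

Posterior probability ≈ 0.072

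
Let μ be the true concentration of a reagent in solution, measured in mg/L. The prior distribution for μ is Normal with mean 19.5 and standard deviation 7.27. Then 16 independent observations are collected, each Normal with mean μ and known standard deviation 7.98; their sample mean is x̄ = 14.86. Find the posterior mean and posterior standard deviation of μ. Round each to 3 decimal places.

With known σ, the Normal prior is conjugate. Weight on the data is w = (n/σ²)/(n/σ² + 1/τ₀²) = 0.251255/(0.251255+0.0189204) = 0.92997.
Posterior mean = w·x̄ + (1−w)·μ₀ = 0.92997·14.86 + 0.070030·19.5 = 15.185. Posterior variance = 1/(0.251255+0.0189204) = 3.70130, so SD = 1.924.

Posterior mean ≈ 15.185; posterior SD ≈ 1.924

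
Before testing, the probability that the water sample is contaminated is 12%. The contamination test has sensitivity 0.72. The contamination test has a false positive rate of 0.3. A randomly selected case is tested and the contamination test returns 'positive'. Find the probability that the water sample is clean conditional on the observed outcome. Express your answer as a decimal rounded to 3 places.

Write H for 'the water sample is contaminated'. Prior odds H:¬H = 0.12/0.88 = 0.13636. For the 'positive' outcome, the likelihood ratio is 0.72/0.3 = 2.4000.
Posterior odds = 0.13636 × 2.4000 = 0.32727, so P(H|E) = 0.32727/(1+0.32727) = 0.247. Then P(¬H|E) = 1 − 0.247 = 0.753.

P(¬H | E) ≈ 0.753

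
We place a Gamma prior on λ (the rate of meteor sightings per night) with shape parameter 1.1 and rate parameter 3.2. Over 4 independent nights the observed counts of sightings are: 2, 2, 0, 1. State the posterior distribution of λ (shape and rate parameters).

Posterior: Gamma(shape=6.1, rate=7.2)

The Poisson likelihood adds the total count to the shape and the number of exposure periods to the rate. Here ∑xᵢ = 5 and n = 4, so shape 1.1→6.1 and rate 3.2→7.2.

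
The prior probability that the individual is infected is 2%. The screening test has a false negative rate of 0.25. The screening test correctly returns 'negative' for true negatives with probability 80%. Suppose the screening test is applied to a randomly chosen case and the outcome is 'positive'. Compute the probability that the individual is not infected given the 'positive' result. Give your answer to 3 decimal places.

Write H for 'the individual is infected'. Prior odds H:¬H = 0.02/0.98 = 0.020408. For the 'positive' outcome, the likelihood ratio is 0.75/0.2 = 3.7500.
Posterior odds = 0.020408 × 3.7500 = 0.076531, so P(H|E) = 0.076531/(1+0.076531) = 0.071. Then P(¬H|E) = 1 − 0.071 = 0.929.

P(¬H | E) ≈ 0.929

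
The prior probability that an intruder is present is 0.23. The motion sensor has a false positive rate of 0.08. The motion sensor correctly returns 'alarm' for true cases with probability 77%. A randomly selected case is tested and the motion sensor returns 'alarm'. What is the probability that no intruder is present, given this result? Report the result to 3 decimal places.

P(¬H | E) ≈ 0.258

Let H be the event that an intruder is present. P(H) = 0.23, so P(¬H) = 0.77. With E the 'alarm' result, P(E|H) = 0.77 and P(E|¬H) = 0.08.
P(E) = 0.77·0.23 + 0.08·0.77 = 0.17710 + 0.061600 = 0.23870.
By Bayes' theorem, P(H|E) = 0.17710 / 0.23870 = 0.742. Hence P(¬H|E) = 1 − 0.742 = 0.258.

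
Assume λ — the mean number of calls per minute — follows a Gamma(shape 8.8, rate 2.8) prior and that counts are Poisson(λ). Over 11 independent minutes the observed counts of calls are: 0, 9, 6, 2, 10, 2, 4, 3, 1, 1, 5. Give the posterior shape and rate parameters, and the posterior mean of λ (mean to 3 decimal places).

Posterior: Gamma(shape=51.8, rate=13.8); mean ≈ 3.754

Total count ∑xᵢ = 43 over n = 11 minutes.
Gamma is conjugate to the Poisson likelihood: posterior is Gamma(shape = 8.8+43 = 51.8, rate = 2.8+11 = 13.8).
Posterior mean = shape/rate = 51.8/13.8 = 3.754.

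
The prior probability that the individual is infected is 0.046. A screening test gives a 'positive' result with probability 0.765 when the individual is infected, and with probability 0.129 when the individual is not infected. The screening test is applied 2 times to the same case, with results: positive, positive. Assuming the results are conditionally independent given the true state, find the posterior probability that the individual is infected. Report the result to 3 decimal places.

With H the event that the individual is infected, the joint likelihood of the observed sequence is P(data|H) = 0.765·0.765 = 0.58522 and P(data|¬H) = 0.129·0.129 = 0.016641.
Bayes: P(H|data) = 0.046·0.58522 / (0.046·0.58522 + 0.954·0.016641) = 0.026920/0.042796 = 0.6290.

Posterior P(H) ≈ 0.629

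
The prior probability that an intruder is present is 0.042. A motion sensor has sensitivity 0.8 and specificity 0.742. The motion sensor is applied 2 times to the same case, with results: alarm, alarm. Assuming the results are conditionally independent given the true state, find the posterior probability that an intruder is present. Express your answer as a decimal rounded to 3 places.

Let H be the event that an intruder is present; start with P(H) = 0.042. P('alarm'|H) = 0.8, P('alarm'|¬H) = 0.258.
Update on result 1 ('alarm'): P(H) ← 0.8·0.0420 / (0.8·0.0420 + 0.258·0.9580) = 0.033600/0.28076 = 0.1197.
Update on result 2 ('alarm'): P(H) ← 0.8·0.1197 / (0.8·0.1197 + 0.258·0.8803) = 0.095739/0.32286 = 0.2965.

Posterior P(H) ≈ 0.297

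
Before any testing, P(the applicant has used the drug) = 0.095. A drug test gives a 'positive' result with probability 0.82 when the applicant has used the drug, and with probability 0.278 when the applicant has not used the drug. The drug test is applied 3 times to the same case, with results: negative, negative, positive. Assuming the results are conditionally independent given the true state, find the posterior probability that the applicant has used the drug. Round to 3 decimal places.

Posterior P(H) ≈ 0.019

With H the event that the applicant has used the drug, the joint likelihood of the observed sequence is P(data|H) = 0.18·0.18·0.82 = 0.026568 and P(data|¬H) = 0.722·0.722·0.278 = 0.14492.
Bayes: P(H|data) = 0.095·0.026568 / (0.095·0.026568 + 0.905·0.14492) = 0.0025240/0.13367 = 0.0189.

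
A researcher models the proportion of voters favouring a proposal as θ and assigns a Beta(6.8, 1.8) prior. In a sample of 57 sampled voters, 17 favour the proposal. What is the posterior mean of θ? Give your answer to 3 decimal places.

Posterior mean ≈ 0.363

Observing 17 successes and 40 failures updates Beta(6.8, 1.8) by adding the success and failure counts to the two shape parameters: α = 6.8+17 = 23.8, β = 1.8+40 = 41.8.
Posterior mean = α/(α+β) = 23.8/65.6 = 0.363.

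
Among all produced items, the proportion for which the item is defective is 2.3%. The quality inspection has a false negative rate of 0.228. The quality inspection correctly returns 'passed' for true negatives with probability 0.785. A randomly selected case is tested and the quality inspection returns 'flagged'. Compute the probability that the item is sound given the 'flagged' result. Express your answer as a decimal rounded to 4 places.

P(¬H | E) ≈ 0.9221

Let H be the event that the item is defective. P(H) = 0.023, so P(¬H) = 0.977. With E the 'flagged' result, P(E|H) = 0.772 and P(E|¬H) = 0.215.
P(E) = 0.772·0.023 + 0.215·0.977 = 0.017756 + 0.21005 = 0.22781.
By Bayes' theorem, P(H|E) = 0.017756 / 0.22781 = 0.0779. Hence P(¬H|E) = 1 − 0.0779 = 0.9221.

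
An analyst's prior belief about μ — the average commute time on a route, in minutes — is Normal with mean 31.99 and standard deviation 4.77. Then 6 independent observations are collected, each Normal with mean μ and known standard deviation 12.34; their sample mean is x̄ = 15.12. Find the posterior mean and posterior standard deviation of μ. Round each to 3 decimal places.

Posterior mean ≈ 24.015; posterior SD ≈ 3.464

Prior precision 1/τ₀² = 1/4.77² = 0.0439504; data precision n/σ² = 6/12.34² = 0.0394022.
Posterior precision = 0.0439504 + 0.0394022 = 0.0833527, giving posterior SD = 1/√0.0833527 = 3.464.
Posterior mean = (0.0439504·31.99 + 0.0394022·15.12) / 0.0833527 = 24.015.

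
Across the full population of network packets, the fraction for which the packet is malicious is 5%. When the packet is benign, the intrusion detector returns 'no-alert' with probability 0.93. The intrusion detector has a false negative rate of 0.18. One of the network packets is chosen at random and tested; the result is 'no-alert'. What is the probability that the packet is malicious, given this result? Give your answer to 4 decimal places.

Write H for 'the packet is malicious'. Prior odds H:¬H = 0.05/0.95 = 0.052632. For the 'no-alert' outcome, the likelihood ratio is 0.18/0.93 = 0.19355.
Posterior odds = 0.052632 × 0.19355 = 0.010187, so P(H|E) = 0.010187/(1+0.010187) = 0.0101.

P(H | E) ≈ 0.0101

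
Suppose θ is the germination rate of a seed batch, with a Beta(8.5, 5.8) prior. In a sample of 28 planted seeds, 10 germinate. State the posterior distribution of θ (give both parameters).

The binomial likelihood is conjugate to the Beta prior: with 10 successes and 18 failures, the posterior is Beta(8.5+10, 5.8+18) = Beta(18.5, 23.8).

Posterior: Beta(18.5, 23.8)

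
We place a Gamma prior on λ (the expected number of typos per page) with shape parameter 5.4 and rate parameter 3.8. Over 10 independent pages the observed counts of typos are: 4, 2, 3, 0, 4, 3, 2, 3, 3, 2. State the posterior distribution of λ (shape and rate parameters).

Posterior: Gamma(shape=31.4, rate=13.8)

Total count ∑xᵢ = 26 over n = 10 pages.
Gamma is conjugate to the Poisson likelihood: posterior is Gamma(shape = 5.4+26 = 31.4, rate = 3.8+10 = 13.8).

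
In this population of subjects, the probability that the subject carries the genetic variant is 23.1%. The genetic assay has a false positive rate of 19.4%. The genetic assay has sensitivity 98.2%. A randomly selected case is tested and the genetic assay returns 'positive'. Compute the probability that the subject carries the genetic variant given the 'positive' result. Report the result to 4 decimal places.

P(H | E) ≈ 0.6033

Let H be the event that the subject carries the genetic variant. P(H) = 0.231, so P(¬H) = 0.769. With E the 'positive' result, P(E|H) = 0.982 and P(E|¬H) = 0.194.
P(E) = 0.982·0.231 + 0.194·0.769 = 0.22684 + 0.14919 = 0.37603.
By Bayes' theorem, P(H|E) = 0.22684 / 0.37603 = 0.6033.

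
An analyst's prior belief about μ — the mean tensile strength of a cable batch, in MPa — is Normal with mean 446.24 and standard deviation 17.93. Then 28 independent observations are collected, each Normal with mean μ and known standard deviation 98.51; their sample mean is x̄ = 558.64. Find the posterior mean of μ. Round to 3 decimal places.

Prior precision 1/τ₀² = 1/17.93² = 0.00311057; data precision n/σ² = 28/98.51² = 0.00288534.
Posterior precision = 0.00311057 + 0.00288534 = 0.00599591.
Posterior mean = (0.00311057·446.24 + 0.00288534·558.64) / 0.00599591 = 500.329.

Posterior mean ≈ 500.329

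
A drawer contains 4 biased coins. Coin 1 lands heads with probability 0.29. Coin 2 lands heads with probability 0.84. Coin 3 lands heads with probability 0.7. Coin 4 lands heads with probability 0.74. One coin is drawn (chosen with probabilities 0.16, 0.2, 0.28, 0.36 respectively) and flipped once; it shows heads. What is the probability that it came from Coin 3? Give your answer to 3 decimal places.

Tabulate prior·likelihood by source: [1] prior 0.16, lik 0.29, product 0.04640; [2] prior 0.2, lik 0.84, product 0.1680; [3] prior 0.28, lik 0.7, product 0.1960; [4] prior 0.36, lik 0.74, product 0.2664.
Normalizing constant = 0.67680; the posterior for Coin 3 is its product over the sum, 0.1960/0.67680 = 0.290.

Posterior probability ≈ 0.290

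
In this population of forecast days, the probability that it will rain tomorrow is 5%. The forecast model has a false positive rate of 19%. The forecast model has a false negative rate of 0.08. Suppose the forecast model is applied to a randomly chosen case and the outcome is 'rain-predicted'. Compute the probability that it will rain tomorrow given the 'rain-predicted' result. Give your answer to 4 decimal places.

P(H | E) ≈ 0.2031

Write H for 'it will rain tomorrow'. Prior odds H:¬H = 0.05/0.95 = 0.052632. For the 'rain-predicted' outcome, the likelihood ratio is 0.92/0.19 = 4.8421.
Posterior odds = 0.052632 × 4.8421 = 0.25485, so P(H|E) = 0.25485/(1+0.25485) = 0.2031.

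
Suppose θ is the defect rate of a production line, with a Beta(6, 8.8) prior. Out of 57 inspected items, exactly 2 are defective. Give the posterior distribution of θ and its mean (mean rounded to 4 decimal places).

The binomial likelihood is conjugate to the Beta prior: with 2 successes and 55 failures, the posterior is Beta(6+2, 8.8+55) = Beta(8, 63.8).
E[θ | data] = 8/(8+63.8) = 0.1114.

Posterior: Beta(8, 63.8); mean ≈ 0.1114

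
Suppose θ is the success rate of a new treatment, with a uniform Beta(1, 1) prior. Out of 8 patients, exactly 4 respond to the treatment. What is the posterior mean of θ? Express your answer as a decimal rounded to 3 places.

Posterior mean ≈ 0.500

Observing 4 successes and 4 failures updates Beta(1, 1) by adding the success and failure counts to the two shape parameters: α = 1+4 = 5, β = 1+4 = 5.
E[θ | data] = 5/(5+5) = 0.500.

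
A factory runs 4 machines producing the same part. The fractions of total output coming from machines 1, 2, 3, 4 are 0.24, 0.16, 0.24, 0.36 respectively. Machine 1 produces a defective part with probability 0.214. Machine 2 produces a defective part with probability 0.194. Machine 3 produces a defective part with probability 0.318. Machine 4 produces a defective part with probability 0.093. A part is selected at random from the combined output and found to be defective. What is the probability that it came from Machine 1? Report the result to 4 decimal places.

Posterior probability ≈ 0.2672

Tabulate prior·likelihood by source: [1] prior 0.24, lik 0.214, product 0.05136; [2] prior 0.16, lik 0.194, product 0.03104; [3] prior 0.24, lik 0.318, product 0.07632; [4] prior 0.36, lik 0.093, product 0.03348.
Normalizing constant = 0.19220; the posterior for Machine 1 is its product over the sum, 0.05136/0.19220 = 0.2672.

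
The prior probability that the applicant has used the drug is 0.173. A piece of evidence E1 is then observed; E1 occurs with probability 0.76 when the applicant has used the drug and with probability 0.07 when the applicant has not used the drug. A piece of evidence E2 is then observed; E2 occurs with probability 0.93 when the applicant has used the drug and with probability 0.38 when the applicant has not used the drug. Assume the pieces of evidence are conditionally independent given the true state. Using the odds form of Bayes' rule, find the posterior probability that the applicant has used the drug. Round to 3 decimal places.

Posterior probability ≈ 0.848

Prior odds = 0.173/(1−0.173) = 0.20919.
Likelihood ratio for E1 = 0.76/0.07 = 10.857.
Likelihood ratio for E2 = 0.93/0.38 = 2.4474.
Posterior odds = prior odds × LR₁ × LR₂ = 5.5585.
Posterior probability = odds/(1+odds) = 5.5585/6.5585 = 0.848.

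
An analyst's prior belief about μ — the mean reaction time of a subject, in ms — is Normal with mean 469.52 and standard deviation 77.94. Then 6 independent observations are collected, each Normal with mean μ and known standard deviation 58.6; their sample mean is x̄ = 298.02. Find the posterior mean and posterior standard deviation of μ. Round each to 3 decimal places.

Posterior mean ≈ 312.787; posterior SD ≈ 22.870

With known σ, the Normal prior is conjugate. Weight on the data is w = (n/σ²)/(n/σ² + 1/τ₀²) = 0.00174725/(0.00174725+0.00016462) = 0.91390.
Posterior mean = w·x̄ + (1−w)·μ₀ = 0.91390·298.02 + 0.086103·469.52 = 312.787. Posterior variance = 1/(0.00174725+0.00016462) = 523.047, so SD = 22.870.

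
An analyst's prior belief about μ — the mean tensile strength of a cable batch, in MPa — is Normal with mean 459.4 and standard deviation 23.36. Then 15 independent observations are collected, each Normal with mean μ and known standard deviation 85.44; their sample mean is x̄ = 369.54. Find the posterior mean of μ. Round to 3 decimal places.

Prior precision 1/τ₀² = 1/23.36² = 0.00183254; data precision n/σ² = 15/85.44² = 0.00205480.
Posterior precision = 0.00183254 + 0.00205480 = 0.00388734.
Posterior mean = (0.00183254·459.4 + 0.00205480·369.54) / 0.00388734 = 411.901.

Posterior mean ≈ 411.901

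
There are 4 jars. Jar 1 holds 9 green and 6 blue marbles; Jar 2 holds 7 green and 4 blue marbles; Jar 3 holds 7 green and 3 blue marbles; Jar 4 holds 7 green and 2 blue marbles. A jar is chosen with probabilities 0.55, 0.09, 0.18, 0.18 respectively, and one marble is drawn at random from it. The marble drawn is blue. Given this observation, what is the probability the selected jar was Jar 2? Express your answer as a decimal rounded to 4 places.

Posterior probability ≈ 0.0944

Tabulate prior·likelihood by source: [1] prior 0.55, lik 0.4, product 0.2200; [2] prior 0.09, lik 0.3636, product 0.03273; [3] prior 0.18, lik 0.3, product 0.05400; [4] prior 0.18, lik 0.2222, product 0.04000.
Normalizing constant = 0.34673; the posterior for Jar 2 is its product over the sum, 0.03273/0.34673 = 0.0944.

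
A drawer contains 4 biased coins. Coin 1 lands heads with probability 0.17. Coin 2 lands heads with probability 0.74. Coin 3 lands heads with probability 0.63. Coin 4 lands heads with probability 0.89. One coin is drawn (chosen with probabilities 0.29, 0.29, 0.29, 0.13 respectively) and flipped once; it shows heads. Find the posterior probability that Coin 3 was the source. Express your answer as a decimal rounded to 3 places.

Posterior probability ≈ 0.325

P(heads|C1) = 0.17; P(heads|C2) = 0.74; P(heads|C3) = 0.63; P(heads|C4) = 0.89.
Prior × likelihood for each source: 0.29·0.17=0.04930, 0.29·0.74=0.2146, 0.29·0.63=0.1827, 0.13·0.89=0.1157. Summing gives P(heads) = 0.56230.
P(Coin 3 | heads) = 0.1827 / 0.56230 = 0.325.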